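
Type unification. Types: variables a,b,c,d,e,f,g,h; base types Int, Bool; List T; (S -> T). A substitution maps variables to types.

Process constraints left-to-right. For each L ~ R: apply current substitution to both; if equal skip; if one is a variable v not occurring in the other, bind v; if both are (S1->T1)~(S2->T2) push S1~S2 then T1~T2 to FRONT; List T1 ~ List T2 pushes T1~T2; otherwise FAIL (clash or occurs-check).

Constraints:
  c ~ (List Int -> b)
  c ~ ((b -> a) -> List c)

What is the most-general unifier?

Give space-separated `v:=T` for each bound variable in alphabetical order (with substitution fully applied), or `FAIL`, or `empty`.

step 1: unify c ~ (List Int -> b)  [subst: {-} | 1 pending]
  bind c := (List Int -> b)
step 2: unify (List Int -> b) ~ ((b -> a) -> List (List Int -> b))  [subst: {c:=(List Int -> b)} | 0 pending]
  -> decompose arrow: push List Int~(b -> a), b~List (List Int -> b)
step 3: unify List Int ~ (b -> a)  [subst: {c:=(List Int -> b)} | 1 pending]
  clash: List Int vs (b -> a)

Answer: FAIL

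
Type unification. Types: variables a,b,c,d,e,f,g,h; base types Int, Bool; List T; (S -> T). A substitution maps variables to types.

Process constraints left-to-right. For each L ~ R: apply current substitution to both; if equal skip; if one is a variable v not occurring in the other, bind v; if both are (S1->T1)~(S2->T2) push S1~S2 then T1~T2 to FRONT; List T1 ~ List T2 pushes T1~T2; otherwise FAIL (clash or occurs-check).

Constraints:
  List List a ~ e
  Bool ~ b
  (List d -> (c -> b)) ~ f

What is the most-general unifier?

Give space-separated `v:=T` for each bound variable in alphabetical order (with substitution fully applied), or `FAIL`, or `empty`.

step 1: unify List List a ~ e  [subst: {-} | 2 pending]
  bind e := List List a
step 2: unify Bool ~ b  [subst: {e:=List List a} | 1 pending]
  bind b := Bool
step 3: unify (List d -> (c -> Bool)) ~ f  [subst: {e:=List List a, b:=Bool} | 0 pending]
  bind f := (List d -> (c -> Bool))

Answer: b:=Bool e:=List List a f:=(List d -> (c -> Bool))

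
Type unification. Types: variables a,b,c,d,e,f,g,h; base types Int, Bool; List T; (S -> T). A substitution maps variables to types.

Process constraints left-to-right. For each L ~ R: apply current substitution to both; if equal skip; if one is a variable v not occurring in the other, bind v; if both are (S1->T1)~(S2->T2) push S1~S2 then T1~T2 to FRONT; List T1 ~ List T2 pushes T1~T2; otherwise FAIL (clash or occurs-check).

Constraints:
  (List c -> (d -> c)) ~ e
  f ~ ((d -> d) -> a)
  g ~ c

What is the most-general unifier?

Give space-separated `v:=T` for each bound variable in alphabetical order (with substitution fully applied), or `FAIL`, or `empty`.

Answer: e:=(List c -> (d -> c)) f:=((d -> d) -> a) g:=c

Derivation:
step 1: unify (List c -> (d -> c)) ~ e  [subst: {-} | 2 pending]
  bind e := (List c -> (d -> c))
step 2: unify f ~ ((d -> d) -> a)  [subst: {e:=(List c -> (d -> c))} | 1 pending]
  bind f := ((d -> d) -> a)
step 3: unify g ~ c  [subst: {e:=(List c -> (d -> c)), f:=((d -> d) -> a)} | 0 pending]
  bind g := c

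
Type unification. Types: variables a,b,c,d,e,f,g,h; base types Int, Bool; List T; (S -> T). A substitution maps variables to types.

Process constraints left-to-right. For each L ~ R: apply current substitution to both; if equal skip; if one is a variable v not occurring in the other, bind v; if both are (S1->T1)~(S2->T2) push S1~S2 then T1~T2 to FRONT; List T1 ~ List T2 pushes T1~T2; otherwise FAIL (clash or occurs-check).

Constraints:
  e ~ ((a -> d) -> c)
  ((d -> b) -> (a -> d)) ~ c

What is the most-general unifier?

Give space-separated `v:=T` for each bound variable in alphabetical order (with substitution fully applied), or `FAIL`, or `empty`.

Answer: c:=((d -> b) -> (a -> d)) e:=((a -> d) -> ((d -> b) -> (a -> d)))

Derivation:
step 1: unify e ~ ((a -> d) -> c)  [subst: {-} | 1 pending]
  bind e := ((a -> d) -> c)
step 2: unify ((d -> b) -> (a -> d)) ~ c  [subst: {e:=((a -> d) -> c)} | 0 pending]
  bind c := ((d -> b) -> (a -> d))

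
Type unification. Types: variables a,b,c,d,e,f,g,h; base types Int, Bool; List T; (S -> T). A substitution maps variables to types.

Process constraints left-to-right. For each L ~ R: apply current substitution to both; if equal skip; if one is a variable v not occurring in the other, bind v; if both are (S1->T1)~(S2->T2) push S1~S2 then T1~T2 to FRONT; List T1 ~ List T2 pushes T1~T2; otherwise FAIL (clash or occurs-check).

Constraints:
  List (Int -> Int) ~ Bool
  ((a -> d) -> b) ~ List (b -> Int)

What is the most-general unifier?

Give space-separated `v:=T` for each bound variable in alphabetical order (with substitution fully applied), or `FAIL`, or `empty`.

step 1: unify List (Int -> Int) ~ Bool  [subst: {-} | 1 pending]
  clash: List (Int -> Int) vs Bool

Answer: FAIL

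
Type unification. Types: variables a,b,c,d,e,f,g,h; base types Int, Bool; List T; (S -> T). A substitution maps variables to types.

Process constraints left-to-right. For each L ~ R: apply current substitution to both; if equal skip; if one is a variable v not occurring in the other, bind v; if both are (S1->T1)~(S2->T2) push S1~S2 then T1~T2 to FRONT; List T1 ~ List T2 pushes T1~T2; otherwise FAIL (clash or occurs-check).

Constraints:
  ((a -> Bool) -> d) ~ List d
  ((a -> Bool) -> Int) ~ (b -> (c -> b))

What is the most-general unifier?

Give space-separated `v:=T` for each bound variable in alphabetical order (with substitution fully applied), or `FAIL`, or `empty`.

step 1: unify ((a -> Bool) -> d) ~ List d  [subst: {-} | 1 pending]
  clash: ((a -> Bool) -> d) vs List d

Answer: FAIL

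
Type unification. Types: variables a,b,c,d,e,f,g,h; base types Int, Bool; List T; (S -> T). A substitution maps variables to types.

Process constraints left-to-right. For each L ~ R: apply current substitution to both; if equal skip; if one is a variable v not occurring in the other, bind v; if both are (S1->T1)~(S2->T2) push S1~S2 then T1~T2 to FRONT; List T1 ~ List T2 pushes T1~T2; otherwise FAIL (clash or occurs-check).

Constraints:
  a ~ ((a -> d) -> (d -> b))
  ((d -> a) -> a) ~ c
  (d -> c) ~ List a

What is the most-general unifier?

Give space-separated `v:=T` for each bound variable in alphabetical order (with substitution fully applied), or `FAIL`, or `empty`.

step 1: unify a ~ ((a -> d) -> (d -> b))  [subst: {-} | 2 pending]
  occurs-check fail: a in ((a -> d) -> (d -> b))

Answer: FAIL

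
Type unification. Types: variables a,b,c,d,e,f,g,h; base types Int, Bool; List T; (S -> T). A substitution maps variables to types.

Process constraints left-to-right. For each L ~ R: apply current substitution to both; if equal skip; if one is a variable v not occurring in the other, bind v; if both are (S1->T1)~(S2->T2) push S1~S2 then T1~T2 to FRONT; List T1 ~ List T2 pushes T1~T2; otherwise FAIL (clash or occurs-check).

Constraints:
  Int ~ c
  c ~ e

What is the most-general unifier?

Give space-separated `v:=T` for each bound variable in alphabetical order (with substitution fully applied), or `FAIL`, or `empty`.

step 1: unify Int ~ c  [subst: {-} | 1 pending]
  bind c := Int
step 2: unify Int ~ e  [subst: {c:=Int} | 0 pending]
  bind e := Int

Answer: c:=Int e:=Int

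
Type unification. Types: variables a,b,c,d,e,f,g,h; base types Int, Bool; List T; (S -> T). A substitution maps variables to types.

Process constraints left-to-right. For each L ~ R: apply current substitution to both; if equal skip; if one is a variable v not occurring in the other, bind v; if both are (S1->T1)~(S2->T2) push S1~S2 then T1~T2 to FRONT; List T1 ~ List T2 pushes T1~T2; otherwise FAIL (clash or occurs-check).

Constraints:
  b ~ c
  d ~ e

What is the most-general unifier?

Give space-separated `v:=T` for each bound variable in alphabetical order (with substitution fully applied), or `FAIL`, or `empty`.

Answer: b:=c d:=e

Derivation:
step 1: unify b ~ c  [subst: {-} | 1 pending]
  bind b := c
step 2: unify d ~ e  [subst: {b:=c} | 0 pending]
  bind d := e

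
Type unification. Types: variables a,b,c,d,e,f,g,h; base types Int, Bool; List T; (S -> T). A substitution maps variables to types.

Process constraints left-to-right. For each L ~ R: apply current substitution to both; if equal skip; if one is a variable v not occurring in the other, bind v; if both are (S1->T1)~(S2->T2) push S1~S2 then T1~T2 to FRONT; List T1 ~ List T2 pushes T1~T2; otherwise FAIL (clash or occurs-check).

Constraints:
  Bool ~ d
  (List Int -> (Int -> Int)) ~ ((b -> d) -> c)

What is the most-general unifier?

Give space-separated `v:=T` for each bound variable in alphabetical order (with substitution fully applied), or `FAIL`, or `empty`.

Answer: FAIL

Derivation:
step 1: unify Bool ~ d  [subst: {-} | 1 pending]
  bind d := Bool
step 2: unify (List Int -> (Int -> Int)) ~ ((b -> Bool) -> c)  [subst: {d:=Bool} | 0 pending]
  -> decompose arrow: push List Int~(b -> Bool), (Int -> Int)~c
step 3: unify List Int ~ (b -> Bool)  [subst: {d:=Bool} | 1 pending]
  clash: List Int vs (b -> Bool)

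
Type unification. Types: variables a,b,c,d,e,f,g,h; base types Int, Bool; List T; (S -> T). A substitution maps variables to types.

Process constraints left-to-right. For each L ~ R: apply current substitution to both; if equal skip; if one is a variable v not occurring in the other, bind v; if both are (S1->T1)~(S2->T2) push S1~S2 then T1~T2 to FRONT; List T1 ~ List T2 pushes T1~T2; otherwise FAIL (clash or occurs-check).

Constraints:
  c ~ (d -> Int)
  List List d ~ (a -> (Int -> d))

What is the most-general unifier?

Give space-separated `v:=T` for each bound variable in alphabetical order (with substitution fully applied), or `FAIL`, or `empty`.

step 1: unify c ~ (d -> Int)  [subst: {-} | 1 pending]
  bind c := (d -> Int)
step 2: unify List List d ~ (a -> (Int -> d))  [subst: {c:=(d -> Int)} | 0 pending]
  clash: List List d vs (a -> (Int -> d))

Answer: FAIL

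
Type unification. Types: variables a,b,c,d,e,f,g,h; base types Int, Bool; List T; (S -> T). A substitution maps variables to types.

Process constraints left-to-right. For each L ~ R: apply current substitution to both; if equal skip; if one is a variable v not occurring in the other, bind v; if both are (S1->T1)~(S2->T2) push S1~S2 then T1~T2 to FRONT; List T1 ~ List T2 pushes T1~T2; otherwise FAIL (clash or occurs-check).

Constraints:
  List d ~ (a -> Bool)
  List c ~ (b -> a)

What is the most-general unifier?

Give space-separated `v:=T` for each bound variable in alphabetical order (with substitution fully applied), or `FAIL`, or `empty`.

Answer: FAIL

Derivation:
step 1: unify List d ~ (a -> Bool)  [subst: {-} | 1 pending]
  clash: List d vs (a -> Bool)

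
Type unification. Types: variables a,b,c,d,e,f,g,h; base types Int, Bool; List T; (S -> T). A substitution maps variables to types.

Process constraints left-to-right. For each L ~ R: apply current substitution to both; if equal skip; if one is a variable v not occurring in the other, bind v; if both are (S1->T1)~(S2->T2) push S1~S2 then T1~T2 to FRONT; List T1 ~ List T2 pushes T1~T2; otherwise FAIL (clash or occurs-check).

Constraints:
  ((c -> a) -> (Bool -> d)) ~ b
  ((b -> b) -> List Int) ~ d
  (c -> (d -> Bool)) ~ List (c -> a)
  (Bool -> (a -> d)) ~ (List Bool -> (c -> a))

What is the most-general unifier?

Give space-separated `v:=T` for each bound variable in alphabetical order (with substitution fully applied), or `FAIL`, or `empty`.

step 1: unify ((c -> a) -> (Bool -> d)) ~ b  [subst: {-} | 3 pending]
  bind b := ((c -> a) -> (Bool -> d))
step 2: unify ((((c -> a) -> (Bool -> d)) -> ((c -> a) -> (Bool -> d))) -> List Int) ~ d  [subst: {b:=((c -> a) -> (Bool -> d))} | 2 pending]
  occurs-check fail

Answer: FAIL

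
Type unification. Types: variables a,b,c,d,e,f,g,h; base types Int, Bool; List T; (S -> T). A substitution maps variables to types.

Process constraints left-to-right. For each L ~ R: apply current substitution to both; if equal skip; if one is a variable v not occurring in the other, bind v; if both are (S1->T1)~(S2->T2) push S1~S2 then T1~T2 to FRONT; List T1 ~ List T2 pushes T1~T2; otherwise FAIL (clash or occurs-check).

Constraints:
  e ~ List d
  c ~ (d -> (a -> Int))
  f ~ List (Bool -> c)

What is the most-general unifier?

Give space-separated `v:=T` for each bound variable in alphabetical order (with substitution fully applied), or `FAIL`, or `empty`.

step 1: unify e ~ List d  [subst: {-} | 2 pending]
  bind e := List d
step 2: unify c ~ (d -> (a -> Int))  [subst: {e:=List d} | 1 pending]
  bind c := (d -> (a -> Int))
step 3: unify f ~ List (Bool -> (d -> (a -> Int)))  [subst: {e:=List d, c:=(d -> (a -> Int))} | 0 pending]
  bind f := List (Bool -> (d -> (a -> Int)))

Answer: c:=(d -> (a -> Int)) e:=List d f:=List (Bool -> (d -> (a -> Int)))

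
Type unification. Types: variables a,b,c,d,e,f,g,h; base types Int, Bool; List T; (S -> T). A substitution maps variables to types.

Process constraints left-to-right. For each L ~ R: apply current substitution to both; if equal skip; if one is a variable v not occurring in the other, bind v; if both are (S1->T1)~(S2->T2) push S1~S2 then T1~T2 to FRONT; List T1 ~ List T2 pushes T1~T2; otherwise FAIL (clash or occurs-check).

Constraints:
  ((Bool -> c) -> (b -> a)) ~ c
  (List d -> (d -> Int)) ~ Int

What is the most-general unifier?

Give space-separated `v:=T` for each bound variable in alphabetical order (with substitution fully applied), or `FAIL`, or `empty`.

step 1: unify ((Bool -> c) -> (b -> a)) ~ c  [subst: {-} | 1 pending]
  occurs-check fail

Answer: FAIL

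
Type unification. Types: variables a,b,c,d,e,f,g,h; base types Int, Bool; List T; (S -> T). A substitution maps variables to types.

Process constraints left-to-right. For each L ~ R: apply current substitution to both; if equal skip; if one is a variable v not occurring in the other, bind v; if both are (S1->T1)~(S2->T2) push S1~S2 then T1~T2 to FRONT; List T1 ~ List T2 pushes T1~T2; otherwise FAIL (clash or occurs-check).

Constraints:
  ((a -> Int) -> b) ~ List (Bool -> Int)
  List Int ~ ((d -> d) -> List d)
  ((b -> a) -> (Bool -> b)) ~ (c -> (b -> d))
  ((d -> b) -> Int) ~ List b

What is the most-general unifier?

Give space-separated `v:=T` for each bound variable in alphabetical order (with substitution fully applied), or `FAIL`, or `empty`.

Answer: FAIL

Derivation:
step 1: unify ((a -> Int) -> b) ~ List (Bool -> Int)  [subst: {-} | 3 pending]
  clash: ((a -> Int) -> b) vs List (Bool -> Int)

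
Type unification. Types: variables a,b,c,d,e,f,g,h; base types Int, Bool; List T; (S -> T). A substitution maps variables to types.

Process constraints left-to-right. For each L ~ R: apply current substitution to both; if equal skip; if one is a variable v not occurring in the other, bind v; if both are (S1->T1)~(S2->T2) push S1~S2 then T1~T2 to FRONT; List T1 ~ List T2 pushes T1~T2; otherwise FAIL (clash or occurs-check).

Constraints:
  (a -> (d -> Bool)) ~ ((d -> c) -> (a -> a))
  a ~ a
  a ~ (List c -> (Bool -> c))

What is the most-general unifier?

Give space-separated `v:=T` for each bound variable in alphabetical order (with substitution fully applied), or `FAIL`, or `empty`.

step 1: unify (a -> (d -> Bool)) ~ ((d -> c) -> (a -> a))  [subst: {-} | 2 pending]
  -> decompose arrow: push a~(d -> c), (d -> Bool)~(a -> a)
step 2: unify a ~ (d -> c)  [subst: {-} | 3 pending]
  bind a := (d -> c)
step 3: unify (d -> Bool) ~ ((d -> c) -> (d -> c))  [subst: {a:=(d -> c)} | 2 pending]
  -> decompose arrow: push d~(d -> c), Bool~(d -> c)
step 4: unify d ~ (d -> c)  [subst: {a:=(d -> c)} | 3 pending]
  occurs-check fail: d in (d -> c)

Answer: FAIL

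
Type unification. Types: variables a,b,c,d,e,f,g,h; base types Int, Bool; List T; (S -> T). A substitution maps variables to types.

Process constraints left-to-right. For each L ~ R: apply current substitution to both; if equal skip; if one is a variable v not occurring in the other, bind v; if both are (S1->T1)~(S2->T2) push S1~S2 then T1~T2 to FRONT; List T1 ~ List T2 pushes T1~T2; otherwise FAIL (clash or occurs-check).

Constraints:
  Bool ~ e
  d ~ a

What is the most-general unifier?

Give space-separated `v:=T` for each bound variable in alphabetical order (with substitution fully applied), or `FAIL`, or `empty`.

Answer: d:=a e:=Bool

Derivation:
step 1: unify Bool ~ e  [subst: {-} | 1 pending]
  bind e := Bool
step 2: unify d ~ a  [subst: {e:=Bool} | 0 pending]
  bind d := a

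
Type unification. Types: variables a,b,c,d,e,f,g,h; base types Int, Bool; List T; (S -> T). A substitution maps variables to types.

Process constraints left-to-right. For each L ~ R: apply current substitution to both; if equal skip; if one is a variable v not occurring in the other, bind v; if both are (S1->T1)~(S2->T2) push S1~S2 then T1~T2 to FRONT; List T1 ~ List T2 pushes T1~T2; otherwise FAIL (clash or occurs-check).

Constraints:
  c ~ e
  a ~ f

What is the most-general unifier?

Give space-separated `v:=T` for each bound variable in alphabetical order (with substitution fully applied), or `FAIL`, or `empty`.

Answer: a:=f c:=e

Derivation:
step 1: unify c ~ e  [subst: {-} | 1 pending]
  bind c := e
step 2: unify a ~ f  [subst: {c:=e} | 0 pending]
  bind a := f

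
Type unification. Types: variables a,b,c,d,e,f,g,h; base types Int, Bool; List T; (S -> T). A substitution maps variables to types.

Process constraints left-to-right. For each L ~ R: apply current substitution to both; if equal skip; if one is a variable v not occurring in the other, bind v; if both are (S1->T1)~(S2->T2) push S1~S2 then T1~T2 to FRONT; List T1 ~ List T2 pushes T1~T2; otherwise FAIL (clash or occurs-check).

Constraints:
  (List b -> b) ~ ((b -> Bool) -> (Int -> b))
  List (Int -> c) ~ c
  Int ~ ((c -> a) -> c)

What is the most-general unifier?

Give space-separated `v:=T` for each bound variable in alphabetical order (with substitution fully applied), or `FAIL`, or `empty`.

step 1: unify (List b -> b) ~ ((b -> Bool) -> (Int -> b))  [subst: {-} | 2 pending]
  -> decompose arrow: push List b~(b -> Bool), b~(Int -> b)
step 2: unify List b ~ (b -> Bool)  [subst: {-} | 3 pending]
  clash: List b vs (b -> Bool)

Answer: FAIL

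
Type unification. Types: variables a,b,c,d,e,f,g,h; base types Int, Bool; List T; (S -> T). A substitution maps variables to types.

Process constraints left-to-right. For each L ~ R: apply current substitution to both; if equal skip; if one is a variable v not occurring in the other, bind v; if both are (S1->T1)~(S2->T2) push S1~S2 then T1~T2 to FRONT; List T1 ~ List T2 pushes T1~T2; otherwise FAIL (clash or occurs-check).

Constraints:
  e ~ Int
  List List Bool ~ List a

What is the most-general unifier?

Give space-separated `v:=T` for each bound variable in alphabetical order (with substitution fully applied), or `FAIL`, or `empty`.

step 1: unify e ~ Int  [subst: {-} | 1 pending]
  bind e := Int
step 2: unify List List Bool ~ List a  [subst: {e:=Int} | 0 pending]
  -> decompose List: push List Bool~a
step 3: unify List Bool ~ a  [subst: {e:=Int} | 0 pending]
  bind a := List Bool

Answer: a:=List Bool e:=Int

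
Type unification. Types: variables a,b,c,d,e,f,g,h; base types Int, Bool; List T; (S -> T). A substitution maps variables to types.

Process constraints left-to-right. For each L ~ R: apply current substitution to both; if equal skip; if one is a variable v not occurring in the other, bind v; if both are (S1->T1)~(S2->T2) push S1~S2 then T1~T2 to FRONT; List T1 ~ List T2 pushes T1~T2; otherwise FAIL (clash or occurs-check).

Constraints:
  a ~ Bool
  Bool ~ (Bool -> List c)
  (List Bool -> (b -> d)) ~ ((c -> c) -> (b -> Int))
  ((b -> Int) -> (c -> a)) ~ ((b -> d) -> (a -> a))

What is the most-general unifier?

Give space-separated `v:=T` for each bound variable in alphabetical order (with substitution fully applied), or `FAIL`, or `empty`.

step 1: unify a ~ Bool  [subst: {-} | 3 pending]
  bind a := Bool
step 2: unify Bool ~ (Bool -> List c)  [subst: {a:=Bool} | 2 pending]
  clash: Bool vs (Bool -> List c)

Answer: FAIL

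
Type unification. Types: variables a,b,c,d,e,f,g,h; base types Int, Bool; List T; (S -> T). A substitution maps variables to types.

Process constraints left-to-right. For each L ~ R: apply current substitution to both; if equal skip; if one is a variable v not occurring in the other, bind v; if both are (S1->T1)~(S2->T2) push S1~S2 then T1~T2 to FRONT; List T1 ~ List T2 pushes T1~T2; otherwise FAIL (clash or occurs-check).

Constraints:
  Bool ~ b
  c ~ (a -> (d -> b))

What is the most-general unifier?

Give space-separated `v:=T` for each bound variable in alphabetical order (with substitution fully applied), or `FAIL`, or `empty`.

step 1: unify Bool ~ b  [subst: {-} | 1 pending]
  bind b := Bool
step 2: unify c ~ (a -> (d -> Bool))  [subst: {b:=Bool} | 0 pending]
  bind c := (a -> (d -> Bool))

Answer: b:=Bool c:=(a -> (d -> Bool))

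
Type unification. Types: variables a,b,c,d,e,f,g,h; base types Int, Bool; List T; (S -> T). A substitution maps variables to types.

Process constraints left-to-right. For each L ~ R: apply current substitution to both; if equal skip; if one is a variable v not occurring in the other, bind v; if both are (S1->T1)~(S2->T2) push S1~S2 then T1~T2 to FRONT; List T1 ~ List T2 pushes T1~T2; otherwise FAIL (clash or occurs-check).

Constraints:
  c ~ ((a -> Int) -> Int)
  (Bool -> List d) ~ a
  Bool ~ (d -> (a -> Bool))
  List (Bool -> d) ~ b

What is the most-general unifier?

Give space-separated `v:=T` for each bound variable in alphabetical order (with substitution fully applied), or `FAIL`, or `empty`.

step 1: unify c ~ ((a -> Int) -> Int)  [subst: {-} | 3 pending]
  bind c := ((a -> Int) -> Int)
step 2: unify (Bool -> List d) ~ a  [subst: {c:=((a -> Int) -> Int)} | 2 pending]
  bind a := (Bool -> List d)
step 3: unify Bool ~ (d -> ((Bool -> List d) -> Bool))  [subst: {c:=((a -> Int) -> Int), a:=(Bool -> List d)} | 1 pending]
  clash: Bool vs (d -> ((Bool -> List d) -> Bool))

Answer: FAIL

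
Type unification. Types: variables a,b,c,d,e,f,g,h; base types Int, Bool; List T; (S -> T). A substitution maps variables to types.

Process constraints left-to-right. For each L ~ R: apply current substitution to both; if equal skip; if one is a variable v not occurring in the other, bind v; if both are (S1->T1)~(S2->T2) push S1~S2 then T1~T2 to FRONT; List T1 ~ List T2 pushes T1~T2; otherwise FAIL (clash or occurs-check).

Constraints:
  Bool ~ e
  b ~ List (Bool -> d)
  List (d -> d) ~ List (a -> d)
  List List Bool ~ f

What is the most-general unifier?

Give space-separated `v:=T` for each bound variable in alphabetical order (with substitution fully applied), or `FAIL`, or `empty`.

Answer: b:=List (Bool -> a) d:=a e:=Bool f:=List List Bool

Derivation:
step 1: unify Bool ~ e  [subst: {-} | 3 pending]
  bind e := Bool
step 2: unify b ~ List (Bool -> d)  [subst: {e:=Bool} | 2 pending]
  bind b := List (Bool -> d)
step 3: unify List (d -> d) ~ List (a -> d)  [subst: {e:=Bool, b:=List (Bool -> d)} | 1 pending]
  -> decompose List: push (d -> d)~(a -> d)
step 4: unify (d -> d) ~ (a -> d)  [subst: {e:=Bool, b:=List (Bool -> d)} | 1 pending]
  -> decompose arrow: push d~a, d~d
step 5: unify d ~ a  [subst: {e:=Bool, b:=List (Bool -> d)} | 2 pending]
  bind d := a
step 6: unify a ~ a  [subst: {e:=Bool, b:=List (Bool -> d), d:=a} | 1 pending]
  -> identical, skip
step 7: unify List List Bool ~ f  [subst: {e:=Bool, b:=List (Bool -> d), d:=a} | 0 pending]
  bind f := List List Bool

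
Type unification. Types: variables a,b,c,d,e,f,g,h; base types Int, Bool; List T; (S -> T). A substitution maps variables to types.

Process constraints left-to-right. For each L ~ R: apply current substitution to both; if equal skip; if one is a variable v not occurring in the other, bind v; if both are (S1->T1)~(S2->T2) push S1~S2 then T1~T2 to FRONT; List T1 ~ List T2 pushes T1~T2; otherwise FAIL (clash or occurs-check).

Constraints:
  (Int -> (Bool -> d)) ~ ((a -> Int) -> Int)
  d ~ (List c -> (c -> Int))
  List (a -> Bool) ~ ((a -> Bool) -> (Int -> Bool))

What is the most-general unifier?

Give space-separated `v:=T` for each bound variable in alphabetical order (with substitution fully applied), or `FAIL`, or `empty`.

Answer: FAIL

Derivation:
step 1: unify (Int -> (Bool -> d)) ~ ((a -> Int) -> Int)  [subst: {-} | 2 pending]
  -> decompose arrow: push Int~(a -> Int), (Bool -> d)~Int
step 2: unify Int ~ (a -> Int)  [subst: {-} | 3 pending]
  clash: Int vs (a -> Int)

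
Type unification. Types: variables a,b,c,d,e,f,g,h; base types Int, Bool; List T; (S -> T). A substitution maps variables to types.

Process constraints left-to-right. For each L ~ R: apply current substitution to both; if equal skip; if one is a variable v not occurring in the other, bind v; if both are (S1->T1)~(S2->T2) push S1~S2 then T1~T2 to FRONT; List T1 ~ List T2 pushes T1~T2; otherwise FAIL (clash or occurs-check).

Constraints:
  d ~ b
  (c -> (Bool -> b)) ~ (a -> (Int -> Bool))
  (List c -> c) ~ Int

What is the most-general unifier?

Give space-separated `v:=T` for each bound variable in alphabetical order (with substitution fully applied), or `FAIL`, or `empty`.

step 1: unify d ~ b  [subst: {-} | 2 pending]
  bind d := b
step 2: unify (c -> (Bool -> b)) ~ (a -> (Int -> Bool))  [subst: {d:=b} | 1 pending]
  -> decompose arrow: push c~a, (Bool -> b)~(Int -> Bool)
step 3: unify c ~ a  [subst: {d:=b} | 2 pending]
  bind c := a
step 4: unify (Bool -> b) ~ (Int -> Bool)  [subst: {d:=b, c:=a} | 1 pending]
  -> decompose arrow: push Bool~Int, b~Bool
step 5: unify Bool ~ Int  [subst: {d:=b, c:=a} | 2 pending]
  clash: Bool vs Int

Answer: FAIL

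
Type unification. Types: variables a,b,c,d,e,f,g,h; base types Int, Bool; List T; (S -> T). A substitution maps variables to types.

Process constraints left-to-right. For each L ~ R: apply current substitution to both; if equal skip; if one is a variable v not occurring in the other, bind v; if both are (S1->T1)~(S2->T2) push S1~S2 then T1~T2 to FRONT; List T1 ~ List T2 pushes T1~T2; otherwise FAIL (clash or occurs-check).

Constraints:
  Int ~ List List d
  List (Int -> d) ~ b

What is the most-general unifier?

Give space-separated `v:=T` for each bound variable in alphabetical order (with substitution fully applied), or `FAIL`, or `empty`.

Answer: FAIL

Derivation:
step 1: unify Int ~ List List d  [subst: {-} | 1 pending]
  clash: Int vs List List d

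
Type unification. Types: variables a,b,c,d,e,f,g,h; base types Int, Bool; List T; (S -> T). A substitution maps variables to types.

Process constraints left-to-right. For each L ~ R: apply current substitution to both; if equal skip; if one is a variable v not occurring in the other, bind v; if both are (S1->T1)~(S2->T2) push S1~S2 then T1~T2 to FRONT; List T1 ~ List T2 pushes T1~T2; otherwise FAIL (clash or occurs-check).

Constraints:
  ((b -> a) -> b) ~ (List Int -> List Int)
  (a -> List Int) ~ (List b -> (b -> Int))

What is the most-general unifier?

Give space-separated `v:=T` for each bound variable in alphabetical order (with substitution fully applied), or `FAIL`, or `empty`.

step 1: unify ((b -> a) -> b) ~ (List Int -> List Int)  [subst: {-} | 1 pending]
  -> decompose arrow: push (b -> a)~List Int, b~List Int
step 2: unify (b -> a) ~ List Int  [subst: {-} | 2 pending]
  clash: (b -> a) vs List Int

Answer: FAIL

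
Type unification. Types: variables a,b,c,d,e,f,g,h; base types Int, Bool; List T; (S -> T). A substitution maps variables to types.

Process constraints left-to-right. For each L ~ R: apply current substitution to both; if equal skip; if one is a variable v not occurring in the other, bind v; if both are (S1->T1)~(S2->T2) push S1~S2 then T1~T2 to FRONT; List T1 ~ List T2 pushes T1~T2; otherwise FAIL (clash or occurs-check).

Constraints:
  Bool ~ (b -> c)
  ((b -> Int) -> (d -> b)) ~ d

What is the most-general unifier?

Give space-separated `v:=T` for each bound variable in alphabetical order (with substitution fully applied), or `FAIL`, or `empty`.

Answer: FAIL

Derivation:
step 1: unify Bool ~ (b -> c)  [subst: {-} | 1 pending]
  clash: Bool vs (b -> c)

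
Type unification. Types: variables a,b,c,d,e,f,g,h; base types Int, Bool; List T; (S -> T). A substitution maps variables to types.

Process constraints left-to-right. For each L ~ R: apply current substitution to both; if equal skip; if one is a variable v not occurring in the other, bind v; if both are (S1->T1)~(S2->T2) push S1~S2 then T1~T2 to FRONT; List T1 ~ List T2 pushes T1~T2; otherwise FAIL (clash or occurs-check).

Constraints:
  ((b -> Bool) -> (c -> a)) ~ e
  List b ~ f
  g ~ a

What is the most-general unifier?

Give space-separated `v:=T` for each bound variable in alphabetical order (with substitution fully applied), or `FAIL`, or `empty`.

step 1: unify ((b -> Bool) -> (c -> a)) ~ e  [subst: {-} | 2 pending]
  bind e := ((b -> Bool) -> (c -> a))
step 2: unify List b ~ f  [subst: {e:=((b -> Bool) -> (c -> a))} | 1 pending]
  bind f := List b
step 3: unify g ~ a  [subst: {e:=((b -> Bool) -> (c -> a)), f:=List b} | 0 pending]
  bind g := a

Answer: e:=((b -> Bool) -> (c -> a)) f:=List b g:=a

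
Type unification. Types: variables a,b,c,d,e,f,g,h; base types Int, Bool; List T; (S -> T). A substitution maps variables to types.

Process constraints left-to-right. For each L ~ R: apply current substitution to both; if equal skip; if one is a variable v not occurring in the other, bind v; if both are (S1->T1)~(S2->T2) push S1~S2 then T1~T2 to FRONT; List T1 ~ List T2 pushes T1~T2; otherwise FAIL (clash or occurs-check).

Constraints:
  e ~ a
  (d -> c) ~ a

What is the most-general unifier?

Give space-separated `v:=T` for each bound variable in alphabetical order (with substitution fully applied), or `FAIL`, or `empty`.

Answer: a:=(d -> c) e:=(d -> c)

Derivation:
step 1: unify e ~ a  [subst: {-} | 1 pending]
  bind e := a
step 2: unify (d -> c) ~ a  [subst: {e:=a} | 0 pending]
  bind a := (d -> c)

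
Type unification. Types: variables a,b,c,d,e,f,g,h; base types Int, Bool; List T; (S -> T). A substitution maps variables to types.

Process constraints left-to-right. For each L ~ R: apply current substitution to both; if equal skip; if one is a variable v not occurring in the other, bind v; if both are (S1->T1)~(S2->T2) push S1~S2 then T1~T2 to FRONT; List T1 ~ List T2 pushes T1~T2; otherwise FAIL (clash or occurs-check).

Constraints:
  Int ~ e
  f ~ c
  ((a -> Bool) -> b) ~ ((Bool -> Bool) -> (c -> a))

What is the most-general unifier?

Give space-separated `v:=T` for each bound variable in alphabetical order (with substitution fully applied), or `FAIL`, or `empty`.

Answer: a:=Bool b:=(c -> Bool) e:=Int f:=c

Derivation:
step 1: unify Int ~ e  [subst: {-} | 2 pending]
  bind e := Int
step 2: unify f ~ c  [subst: {e:=Int} | 1 pending]
  bind f := c
step 3: unify ((a -> Bool) -> b) ~ ((Bool -> Bool) -> (c -> a))  [subst: {e:=Int, f:=c} | 0 pending]
  -> decompose arrow: push (a -> Bool)~(Bool -> Bool), b~(c -> a)
step 4: unify (a -> Bool) ~ (Bool -> Bool)  [subst: {e:=Int, f:=c} | 1 pending]
  -> decompose arrow: push a~Bool, Bool~Bool
step 5: unify a ~ Bool  [subst: {e:=Int, f:=c} | 2 pending]
  bind a := Bool
step 6: unify Bool ~ Bool  [subst: {e:=Int, f:=c, a:=Bool} | 1 pending]
  -> identical, skip
step 7: unify b ~ (c -> Bool)  [subst: {e:=Int, f:=c, a:=Bool} | 0 pending]
  bind b := (c -> Bool)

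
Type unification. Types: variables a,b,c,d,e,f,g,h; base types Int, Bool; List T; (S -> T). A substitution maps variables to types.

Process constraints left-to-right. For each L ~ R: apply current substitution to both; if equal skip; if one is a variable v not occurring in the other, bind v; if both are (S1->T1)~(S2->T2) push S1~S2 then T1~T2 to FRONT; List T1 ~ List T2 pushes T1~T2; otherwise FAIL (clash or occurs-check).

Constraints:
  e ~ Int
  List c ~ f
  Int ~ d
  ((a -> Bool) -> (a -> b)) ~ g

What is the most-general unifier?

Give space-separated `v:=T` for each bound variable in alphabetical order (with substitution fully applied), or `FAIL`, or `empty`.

step 1: unify e ~ Int  [subst: {-} | 3 pending]
  bind e := Int
step 2: unify List c ~ f  [subst: {e:=Int} | 2 pending]
  bind f := List c
step 3: unify Int ~ d  [subst: {e:=Int, f:=List c} | 1 pending]
  bind d := Int
step 4: unify ((a -> Bool) -> (a -> b)) ~ g  [subst: {e:=Int, f:=List c, d:=Int} | 0 pending]
  bind g := ((a -> Bool) -> (a -> b))

Answer: d:=Int e:=Int f:=List c g:=((a -> Bool) -> (a -> b))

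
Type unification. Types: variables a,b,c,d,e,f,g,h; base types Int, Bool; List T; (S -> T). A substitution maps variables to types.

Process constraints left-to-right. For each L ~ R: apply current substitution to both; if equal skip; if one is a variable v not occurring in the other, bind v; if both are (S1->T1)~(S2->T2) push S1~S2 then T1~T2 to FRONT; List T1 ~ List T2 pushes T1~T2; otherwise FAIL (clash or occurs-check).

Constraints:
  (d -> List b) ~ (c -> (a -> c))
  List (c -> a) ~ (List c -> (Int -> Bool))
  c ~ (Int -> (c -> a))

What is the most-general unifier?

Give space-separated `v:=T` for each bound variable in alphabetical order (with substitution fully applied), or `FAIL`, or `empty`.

Answer: FAIL

Derivation:
step 1: unify (d -> List b) ~ (c -> (a -> c))  [subst: {-} | 2 pending]
  -> decompose arrow: push d~c, List b~(a -> c)
step 2: unify d ~ c  [subst: {-} | 3 pending]
  bind d := c
step 3: unify List b ~ (a -> c)  [subst: {d:=c} | 2 pending]
  clash: List b vs (a -> c)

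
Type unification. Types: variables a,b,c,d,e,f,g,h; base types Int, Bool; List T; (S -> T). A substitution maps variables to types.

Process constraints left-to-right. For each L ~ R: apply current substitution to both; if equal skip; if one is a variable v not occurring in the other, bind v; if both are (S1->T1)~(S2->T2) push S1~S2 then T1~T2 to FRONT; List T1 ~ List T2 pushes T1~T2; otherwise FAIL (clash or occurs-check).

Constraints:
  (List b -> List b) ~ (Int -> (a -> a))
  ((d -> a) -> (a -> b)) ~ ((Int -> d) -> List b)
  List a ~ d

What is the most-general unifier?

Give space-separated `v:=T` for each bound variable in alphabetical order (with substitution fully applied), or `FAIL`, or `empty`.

Answer: FAIL

Derivation:
step 1: unify (List b -> List b) ~ (Int -> (a -> a))  [subst: {-} | 2 pending]
  -> decompose arrow: push List b~Int, List b~(a -> a)
step 2: unify List b ~ Int  [subst: {-} | 3 pending]
  clash: List b vs Int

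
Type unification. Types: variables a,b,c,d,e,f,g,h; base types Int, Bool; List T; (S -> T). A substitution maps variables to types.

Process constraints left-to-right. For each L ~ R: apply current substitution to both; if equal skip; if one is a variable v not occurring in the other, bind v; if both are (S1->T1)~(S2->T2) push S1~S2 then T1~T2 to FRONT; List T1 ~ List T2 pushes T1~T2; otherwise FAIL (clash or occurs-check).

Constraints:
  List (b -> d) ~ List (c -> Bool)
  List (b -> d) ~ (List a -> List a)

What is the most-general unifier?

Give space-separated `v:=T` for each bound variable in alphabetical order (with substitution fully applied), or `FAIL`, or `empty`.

step 1: unify List (b -> d) ~ List (c -> Bool)  [subst: {-} | 1 pending]
  -> decompose List: push (b -> d)~(c -> Bool)
step 2: unify (b -> d) ~ (c -> Bool)  [subst: {-} | 1 pending]
  -> decompose arrow: push b~c, d~Bool
step 3: unify b ~ c  [subst: {-} | 2 pending]
  bind b := c
step 4: unify d ~ Bool  [subst: {b:=c} | 1 pending]
  bind d := Bool
step 5: unify List (c -> Bool) ~ (List a -> List a)  [subst: {b:=c, d:=Bool} | 0 pending]
  clash: List (c -> Bool) vs (List a -> List a)

Answer: FAIL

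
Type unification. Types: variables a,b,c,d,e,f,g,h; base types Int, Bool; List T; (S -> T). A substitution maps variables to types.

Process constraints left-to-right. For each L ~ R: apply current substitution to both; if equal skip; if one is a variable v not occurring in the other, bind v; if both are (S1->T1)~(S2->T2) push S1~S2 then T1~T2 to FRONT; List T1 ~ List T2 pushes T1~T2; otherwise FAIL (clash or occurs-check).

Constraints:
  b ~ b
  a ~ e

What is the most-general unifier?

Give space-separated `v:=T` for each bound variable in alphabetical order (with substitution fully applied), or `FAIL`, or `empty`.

Answer: a:=e

Derivation:
step 1: unify b ~ b  [subst: {-} | 1 pending]
  -> identical, skip
step 2: unify a ~ e  [subst: {-} | 0 pending]
  bind a := e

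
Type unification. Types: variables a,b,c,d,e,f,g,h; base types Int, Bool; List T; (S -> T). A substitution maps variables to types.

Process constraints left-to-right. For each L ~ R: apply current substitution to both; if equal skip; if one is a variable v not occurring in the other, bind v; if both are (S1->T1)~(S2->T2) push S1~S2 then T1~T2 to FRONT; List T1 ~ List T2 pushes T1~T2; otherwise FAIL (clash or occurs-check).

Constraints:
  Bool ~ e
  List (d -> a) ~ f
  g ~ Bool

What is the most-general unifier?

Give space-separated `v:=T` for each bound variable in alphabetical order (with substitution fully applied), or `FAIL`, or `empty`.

Answer: e:=Bool f:=List (d -> a) g:=Bool

Derivation:
step 1: unify Bool ~ e  [subst: {-} | 2 pending]
  bind e := Bool
step 2: unify List (d -> a) ~ f  [subst: {e:=Bool} | 1 pending]
  bind f := List (d -> a)
step 3: unify g ~ Bool  [subst: {e:=Bool, f:=List (d -> a)} | 0 pending]
  bind g := Bool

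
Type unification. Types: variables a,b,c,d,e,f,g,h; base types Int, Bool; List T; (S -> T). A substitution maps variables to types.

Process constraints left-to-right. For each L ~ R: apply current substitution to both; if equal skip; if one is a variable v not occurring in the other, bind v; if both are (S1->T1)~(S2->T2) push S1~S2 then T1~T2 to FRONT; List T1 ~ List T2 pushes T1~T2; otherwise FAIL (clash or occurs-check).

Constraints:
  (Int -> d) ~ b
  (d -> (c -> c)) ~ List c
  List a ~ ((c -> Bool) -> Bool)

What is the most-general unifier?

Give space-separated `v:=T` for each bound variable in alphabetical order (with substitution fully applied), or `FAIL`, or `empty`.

Answer: FAIL

Derivation:
step 1: unify (Int -> d) ~ b  [subst: {-} | 2 pending]
  bind b := (Int -> d)
step 2: unify (d -> (c -> c)) ~ List c  [subst: {b:=(Int -> d)} | 1 pending]
  clash: (d -> (c -> c)) vs List c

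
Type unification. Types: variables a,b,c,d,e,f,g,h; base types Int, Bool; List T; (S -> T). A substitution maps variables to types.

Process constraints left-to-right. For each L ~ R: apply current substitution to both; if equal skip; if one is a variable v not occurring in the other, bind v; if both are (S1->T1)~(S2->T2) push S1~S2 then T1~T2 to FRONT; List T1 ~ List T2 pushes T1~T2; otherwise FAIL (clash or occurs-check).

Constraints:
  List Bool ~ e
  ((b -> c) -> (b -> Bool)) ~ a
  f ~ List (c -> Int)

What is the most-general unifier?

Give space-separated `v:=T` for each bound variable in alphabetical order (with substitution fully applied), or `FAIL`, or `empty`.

Answer: a:=((b -> c) -> (b -> Bool)) e:=List Bool f:=List (c -> Int)

Derivation:
step 1: unify List Bool ~ e  [subst: {-} | 2 pending]
  bind e := List Bool
step 2: unify ((b -> c) -> (b -> Bool)) ~ a  [subst: {e:=List Bool} | 1 pending]
  bind a := ((b -> c) -> (b -> Bool))
step 3: unify f ~ List (c -> Int)  [subst: {e:=List Bool, a:=((b -> c) -> (b -> Bool))} | 0 pending]
  bind f := List (c -> Int)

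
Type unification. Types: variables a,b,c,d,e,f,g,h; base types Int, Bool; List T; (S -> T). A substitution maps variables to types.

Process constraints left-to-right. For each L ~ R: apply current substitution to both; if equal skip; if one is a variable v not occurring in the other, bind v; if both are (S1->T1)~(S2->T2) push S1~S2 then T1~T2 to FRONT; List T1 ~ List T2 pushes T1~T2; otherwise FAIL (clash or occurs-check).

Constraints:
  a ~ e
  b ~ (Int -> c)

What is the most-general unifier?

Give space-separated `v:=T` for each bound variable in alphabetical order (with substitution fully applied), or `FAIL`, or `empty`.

Answer: a:=e b:=(Int -> c)

Derivation:
step 1: unify a ~ e  [subst: {-} | 1 pending]
  bind a := e
step 2: unify b ~ (Int -> c)  [subst: {a:=e} | 0 pending]
  bind b := (Int -> c)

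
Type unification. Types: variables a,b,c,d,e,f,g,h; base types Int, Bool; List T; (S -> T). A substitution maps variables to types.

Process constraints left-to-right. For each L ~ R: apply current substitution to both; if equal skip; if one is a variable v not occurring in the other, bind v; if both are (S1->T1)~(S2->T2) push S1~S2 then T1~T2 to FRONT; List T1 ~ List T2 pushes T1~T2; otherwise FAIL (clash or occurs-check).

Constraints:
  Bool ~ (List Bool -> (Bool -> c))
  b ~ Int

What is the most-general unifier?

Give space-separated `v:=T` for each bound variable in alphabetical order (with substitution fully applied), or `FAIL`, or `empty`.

Answer: FAIL

Derivation:
step 1: unify Bool ~ (List Bool -> (Bool -> c))  [subst: {-} | 1 pending]
  clash: Bool vs (List Bool -> (Bool -> c))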